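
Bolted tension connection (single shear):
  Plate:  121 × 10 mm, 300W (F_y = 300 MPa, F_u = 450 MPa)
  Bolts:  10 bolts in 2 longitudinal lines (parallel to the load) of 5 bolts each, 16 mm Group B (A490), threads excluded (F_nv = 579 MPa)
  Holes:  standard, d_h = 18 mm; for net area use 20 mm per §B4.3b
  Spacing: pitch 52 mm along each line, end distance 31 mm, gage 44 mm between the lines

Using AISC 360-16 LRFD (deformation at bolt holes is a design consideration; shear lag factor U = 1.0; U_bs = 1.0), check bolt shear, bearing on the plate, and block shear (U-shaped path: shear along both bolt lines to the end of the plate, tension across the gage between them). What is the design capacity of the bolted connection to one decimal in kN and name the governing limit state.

684.5 kN (block shear governs)

Bolt shear: A_b = π(16)²/4 = 201.06 mm². φR_n = 0.75 × 579 × 201.06 × 10 × 1 = 873.1 kN.
Bearing (10 mm plate, F_u = 450 MPa): end bolts L_c = 31 − 18/2 = 22, R_n = min(1.2×22×10×450, 2.4×16×10×450) = 118.8 kN/bolt; interior L_c = 52 − 18 = 34, R_n = 172.8 kN/bolt. φR_n = 0.75 × (2×118.8 + 8×172.8) = 1215.0 kN.
Block shear: shear path 2×[31+4×52] = 2×239 mm, A_gv = 4780, A_nv = 2×(239 − 4.5×20)×10 = 2980 mm²; tension across gage: (44 − 1×20)×10 = 240 mm². R_n = min(0.6×450×2980, 0.6×300×4780) + 1.0×450×240 = min(804.6, 860.4) + 108 = 912.6 kN. φR_n = 0.75 × 912.6 = 684.5 kN.
Governing: min(873.1, 1215.0, 684.5) = 684.5 kN → block shear.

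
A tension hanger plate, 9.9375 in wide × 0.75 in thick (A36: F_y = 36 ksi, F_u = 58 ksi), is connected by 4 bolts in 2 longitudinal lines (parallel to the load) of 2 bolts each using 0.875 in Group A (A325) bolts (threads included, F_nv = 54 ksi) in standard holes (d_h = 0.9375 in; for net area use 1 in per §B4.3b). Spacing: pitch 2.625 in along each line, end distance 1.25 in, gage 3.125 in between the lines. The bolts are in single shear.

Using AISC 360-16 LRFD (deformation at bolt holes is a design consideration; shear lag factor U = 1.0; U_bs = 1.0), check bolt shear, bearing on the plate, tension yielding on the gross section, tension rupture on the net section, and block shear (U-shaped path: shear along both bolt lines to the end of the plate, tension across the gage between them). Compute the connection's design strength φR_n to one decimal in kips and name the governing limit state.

Bolt shear: A_b = π(0.875)²/4 = 0.60132 in². φR_n = 0.75 × 54 × 0.60132 × 4 × 1 = 97.4 kips.
Bearing (0.75 in plate, F_u = 58 ksi): end bolts L_c = 1.25 − 0.9375/2 = 0.78125, R_n = min(1.2×0.78125×0.75×58, 2.4×0.875×0.75×58) = 40.781 kips/bolt; interior L_c = 2.625 − 0.9375 = 1.6875, R_n = 88.088 kips/bolt. φR_n = 0.75 × (2×40.781 + 2×88.088) = 193.3 kips.
Tension yield (gross): A_g = 9.9375×0.75 = 7.4531 in². φR_n = 0.90 × 36 × 7.4531 = 241.5 kips.
Tension rupture (net): A_n = (9.9375 − 2×1)×0.75 = 5.9531 in² (U = 1.0, A_e = A_n). φR_n = 0.75 × 58 × 5.9531 = 259.0 kips.
Block shear: shear path 2×[1.25+1×2.625] = 2×3.875 in, A_gv = 5.8125, A_nv = 2×(3.875 − 1.5×1)×0.75 = 3.5625 in²; tension across gage: (3.125 − 1×1)×0.75 = 1.5938 in². R_n = min(0.6×58×3.5625, 0.6×36×5.8125) + 1.0×58×1.5938 = min(123.98, 125.55) + 92.44 = 216.42 kips. φR_n = 0.75 × 216.42 = 162.3 kips.
Governing: min(97.4, 193.3, 241.5, 259.0, 162.3) = 97.4 kips → bolt shear.

97.4 kips (bolt shear governs)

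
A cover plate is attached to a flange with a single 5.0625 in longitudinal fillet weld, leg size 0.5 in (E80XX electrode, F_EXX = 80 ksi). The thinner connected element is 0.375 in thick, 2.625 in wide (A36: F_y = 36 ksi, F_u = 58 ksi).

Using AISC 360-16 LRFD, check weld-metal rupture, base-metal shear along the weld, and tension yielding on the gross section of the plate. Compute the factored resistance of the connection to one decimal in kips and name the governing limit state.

Weld metal: throat = 0.707×0.5 = 0.3535 in, L = 5.0625 in. φR_n = 0.75 × 0.6 × 80 × 0.3535 × 5.0625 = 64.4 kips.
Base metal shear (0.375 in plate): yield φR_n = 1.0×0.6×36×0.375×5.0625 = 41.0 kips; rupture φR_n = 0.75×0.6×58×0.375×5.0625 = 49.5 kips; take 41.0 kips (yield).
Tension yield (gross): A_g = 2.625×0.375 = 0.98438 in². φR_n = 0.90 × 36 × 0.98438 = 31.9 kips.
Governing: min(64.4, 41.0, 31.9) = 31.9 kips → gross-section yield.

31.9 kips (gross-section yield governs)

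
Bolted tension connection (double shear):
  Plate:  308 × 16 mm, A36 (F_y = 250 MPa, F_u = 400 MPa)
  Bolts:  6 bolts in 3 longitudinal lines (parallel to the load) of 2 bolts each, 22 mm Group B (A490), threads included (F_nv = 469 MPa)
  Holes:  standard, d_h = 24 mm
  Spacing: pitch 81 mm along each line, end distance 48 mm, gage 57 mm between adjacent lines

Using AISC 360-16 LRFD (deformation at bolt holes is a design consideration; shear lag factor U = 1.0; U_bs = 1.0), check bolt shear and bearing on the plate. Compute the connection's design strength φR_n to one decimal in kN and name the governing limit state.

1382.4 kN (bearing governs)

Bolt shear: A_b = π(22)²/4 = 380.13 mm². φR_n = 0.75 × 469 × 380.13 × 6 × 2 = 1604.5 kN.
Bearing (16 mm plate, F_u = 400 MPa): end bolts L_c = 48 − 24/2 = 36, R_n = min(1.2×36×16×400, 2.4×22×16×400) = 276.48 kN/bolt; interior L_c = 81 − 24 = 57, R_n = 337.92 kN/bolt. φR_n = 0.75 × (3×276.48 + 3×337.92) = 1382.4 kN.
Governing: min(1604.5, 1382.4) = 1382.4 kN → bearing.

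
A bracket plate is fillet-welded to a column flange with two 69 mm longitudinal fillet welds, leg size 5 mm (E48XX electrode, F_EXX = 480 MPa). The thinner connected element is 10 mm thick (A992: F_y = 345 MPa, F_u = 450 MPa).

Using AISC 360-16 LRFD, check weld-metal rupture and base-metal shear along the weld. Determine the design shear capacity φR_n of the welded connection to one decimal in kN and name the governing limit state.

105.4 kN (weld metal governs)

Weld metal: throat = 0.707×5 = 3.535 mm, L = 2×69 = 138 mm. φR_n = 0.75 × 0.6 × 480 × 3.535 × 138 = 105.4 kN.
Base metal shear (10 mm plate): yield φR_n = 1.0×0.6×345×10×138 = 285.7 kN; rupture φR_n = 0.75×0.6×450×10×138 = 279.5 kN; take 279.5 kN (rupture).
Governing: min(105.4, 279.5) = 105.4 kN → weld metal.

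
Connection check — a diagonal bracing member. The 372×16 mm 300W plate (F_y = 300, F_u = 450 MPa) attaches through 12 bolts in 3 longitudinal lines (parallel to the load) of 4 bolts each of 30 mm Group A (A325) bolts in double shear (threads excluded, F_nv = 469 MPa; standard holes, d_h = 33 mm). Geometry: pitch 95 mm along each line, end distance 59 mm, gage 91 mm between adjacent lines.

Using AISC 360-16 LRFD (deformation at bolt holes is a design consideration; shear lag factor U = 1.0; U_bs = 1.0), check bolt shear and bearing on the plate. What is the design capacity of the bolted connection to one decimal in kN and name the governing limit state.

4325.4 kN (bearing governs)

Bolt shear: A_b = π(30)²/4 = 706.86 mm². φR_n = 0.75 × 469 × 706.86 × 12 × 2 = 5967.3 kN.
Bearing (16 mm plate, F_u = 450 MPa): end bolts L_c = 59 − 33/2 = 42.5, R_n = min(1.2×42.5×16×450, 2.4×30×16×450) = 367.2 kN/bolt; interior L_c = 95 − 33 = 62, R_n = 518.4 kN/bolt. φR_n = 0.75 × (3×367.2 + 9×518.4) = 4325.4 kN.
Governing: min(5967.3, 4325.4) = 4325.4 kN → bearing.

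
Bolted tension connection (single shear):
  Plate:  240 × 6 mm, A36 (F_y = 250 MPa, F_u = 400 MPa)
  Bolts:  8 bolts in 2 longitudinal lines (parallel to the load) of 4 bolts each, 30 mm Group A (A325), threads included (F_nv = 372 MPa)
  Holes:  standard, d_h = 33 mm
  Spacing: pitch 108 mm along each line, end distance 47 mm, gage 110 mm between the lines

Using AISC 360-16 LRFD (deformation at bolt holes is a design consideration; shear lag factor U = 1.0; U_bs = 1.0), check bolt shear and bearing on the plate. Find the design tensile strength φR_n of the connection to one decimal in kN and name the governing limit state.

Bolt shear: A_b = π(30)²/4 = 706.86 mm². φR_n = 0.75 × 372 × 706.86 × 8 × 1 = 1577.7 kN.
Bearing (6 mm plate, F_u = 400 MPa): end bolts L_c = 47 − 33/2 = 30.5, R_n = min(1.2×30.5×6×400, 2.4×30×6×400) = 87.84 kN/bolt; interior L_c = 108 − 33 = 75, R_n = 172.8 kN/bolt. φR_n = 0.75 × (2×87.84 + 6×172.8) = 909.4 kN.
Governing: min(1577.7, 909.4) = 909.4 kN → bearing.

909.4 kN (bearing governs)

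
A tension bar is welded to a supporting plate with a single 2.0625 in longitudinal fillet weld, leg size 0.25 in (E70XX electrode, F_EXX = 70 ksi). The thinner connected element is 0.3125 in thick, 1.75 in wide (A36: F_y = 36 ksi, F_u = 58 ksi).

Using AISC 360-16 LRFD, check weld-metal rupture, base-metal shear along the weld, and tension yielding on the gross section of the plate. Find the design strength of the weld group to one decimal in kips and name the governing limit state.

11.5 kips (weld metal governs)

Weld metal: throat = 0.707×0.25 = 0.17675 in, L = 2.0625 in. φR_n = 0.75 × 0.6 × 70 × 0.17675 × 2.0625 = 11.5 kips.
Base metal shear (0.3125 in plate): yield φR_n = 1.0×0.6×36×0.3125×2.0625 = 13.9 kips; rupture φR_n = 0.75×0.6×58×0.3125×2.0625 = 16.8 kips; take 13.9 kips (yield).
Tension yield (gross): A_g = 1.75×0.3125 = 0.54688 in². φR_n = 0.90 × 36 × 0.54688 = 17.7 kips.
Governing: min(11.5, 13.9, 17.7) = 11.5 kips → weld metal.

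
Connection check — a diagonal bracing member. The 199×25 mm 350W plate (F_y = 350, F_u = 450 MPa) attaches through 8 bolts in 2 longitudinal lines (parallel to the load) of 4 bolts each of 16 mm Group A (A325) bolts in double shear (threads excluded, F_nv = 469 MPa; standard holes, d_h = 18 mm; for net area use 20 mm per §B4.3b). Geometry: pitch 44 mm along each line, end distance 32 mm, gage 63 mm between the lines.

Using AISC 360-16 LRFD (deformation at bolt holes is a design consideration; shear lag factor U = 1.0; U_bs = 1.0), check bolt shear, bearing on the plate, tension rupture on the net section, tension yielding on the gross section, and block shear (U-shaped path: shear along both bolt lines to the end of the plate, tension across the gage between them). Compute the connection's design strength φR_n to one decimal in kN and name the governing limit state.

Bolt shear: A_b = π(16)²/4 = 201.06 mm². φR_n = 0.75 × 469 × 201.06 × 8 × 2 = 1131.6 kN.
Bearing (25 mm plate, F_u = 450 MPa): end bolts L_c = 32 − 18/2 = 23, R_n = min(1.2×23×25×450, 2.4×16×25×450) = 310.5 kN/bolt; interior L_c = 44 − 18 = 26, R_n = 351 kN/bolt. φR_n = 0.75 × (2×310.5 + 6×351) = 2045.3 kN.
Tension rupture (net): A_n = (199 − 2×20)×25 = 3975 mm² (U = 1.0, A_e = A_n). φR_n = 0.75 × 450 × 3975 = 1341.6 kN.
Tension yield (gross): A_g = 199×25 = 4975 mm². φR_n = 0.90 × 350 × 4975 = 1567.1 kN.
Block shear: shear path 2×[32+3×44] = 2×164 mm, A_gv = 8200, A_nv = 2×(164 − 3.5×20)×25 = 4700 mm²; tension across gage: (63 − 1×20)×25 = 1075 mm². R_n = min(0.6×450×4700, 0.6×350×8200) + 1.0×450×1075 = min(1269, 1722) + 483.75 = 1752.8 kN. φR_n = 0.75 × 1752.8 = 1314.6 kN.
Governing: min(1131.6, 2045.3, 1341.6, 1567.1, 1314.6) = 1131.6 kN → bolt shear.

1131.6 kN (bolt shear governs)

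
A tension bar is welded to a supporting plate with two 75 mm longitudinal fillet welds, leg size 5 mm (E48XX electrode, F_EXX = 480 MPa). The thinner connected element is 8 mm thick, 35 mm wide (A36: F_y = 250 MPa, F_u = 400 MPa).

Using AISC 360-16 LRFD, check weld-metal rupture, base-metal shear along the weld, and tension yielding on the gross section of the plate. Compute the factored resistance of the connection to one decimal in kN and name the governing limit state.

63.0 kN (gross-section yield governs)

Weld metal: throat = 0.707×5 = 3.535 mm, L = 2×75 = 150 mm. φR_n = 0.75 × 0.6 × 480 × 3.535 × 150 = 114.5 kN.
Base metal shear (8 mm plate): yield φR_n = 1.0×0.6×250×8×150 = 180.0 kN; rupture φR_n = 0.75×0.6×400×8×150 = 216.0 kN; take 180.0 kN (yield).
Tension yield (gross): A_g = 35×8 = 280 mm². φR_n = 0.90 × 250 × 280 = 63.0 kN.
Governing: min(114.5, 180.0, 63.0) = 63.0 kN → gross-section yield.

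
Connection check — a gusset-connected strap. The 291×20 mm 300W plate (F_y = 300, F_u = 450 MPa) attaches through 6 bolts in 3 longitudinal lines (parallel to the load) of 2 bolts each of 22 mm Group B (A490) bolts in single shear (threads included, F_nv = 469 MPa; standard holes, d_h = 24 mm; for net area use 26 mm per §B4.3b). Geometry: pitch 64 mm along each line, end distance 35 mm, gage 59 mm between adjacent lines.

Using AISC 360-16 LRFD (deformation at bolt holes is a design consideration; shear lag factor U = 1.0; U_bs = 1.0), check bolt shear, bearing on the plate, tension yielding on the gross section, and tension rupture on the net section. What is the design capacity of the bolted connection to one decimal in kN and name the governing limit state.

Bolt shear: A_b = π(22)²/4 = 380.13 mm². φR_n = 0.75 × 469 × 380.13 × 6 × 1 = 802.3 kN.
Bearing (20 mm plate, F_u = 450 MPa): end bolts L_c = 35 − 24/2 = 23, R_n = min(1.2×23×20×450, 2.4×22×20×450) = 248.4 kN/bolt; interior L_c = 64 − 24 = 40, R_n = 432 kN/bolt. φR_n = 0.75 × (3×248.4 + 3×432) = 1530.9 kN.
Tension yield (gross): A_g = 291×20 = 5820 mm². φR_n = 0.90 × 300 × 5820 = 1571.4 kN.
Tension rupture (net): A_n = (291 − 3×26)×20 = 4260 mm² (U = 1.0, A_e = A_n). φR_n = 0.75 × 450 × 4260 = 1437.8 kN.
Governing: min(802.3, 1530.9, 1571.4, 1437.8) = 802.3 kN → bolt shear.

802.3 kN (bolt shear governs)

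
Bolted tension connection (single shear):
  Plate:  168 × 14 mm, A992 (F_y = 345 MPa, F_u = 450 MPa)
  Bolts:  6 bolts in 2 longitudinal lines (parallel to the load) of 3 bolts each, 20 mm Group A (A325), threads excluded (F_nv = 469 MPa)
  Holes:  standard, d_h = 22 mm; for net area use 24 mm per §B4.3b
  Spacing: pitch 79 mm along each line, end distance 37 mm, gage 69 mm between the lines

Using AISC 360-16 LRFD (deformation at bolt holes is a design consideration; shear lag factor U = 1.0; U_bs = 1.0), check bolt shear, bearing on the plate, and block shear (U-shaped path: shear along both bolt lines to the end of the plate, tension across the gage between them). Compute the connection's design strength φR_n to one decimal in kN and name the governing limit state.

Bolt shear: A_b = π(20)²/4 = 314.16 mm². φR_n = 0.75 × 469 × 314.16 × 6 × 1 = 663.0 kN.
Bearing (14 mm plate, F_u = 450 MPa): end bolts L_c = 37 − 22/2 = 26, R_n = min(1.2×26×14×450, 2.4×20×14×450) = 196.56 kN/bolt; interior L_c = 79 − 22 = 57, R_n = 302.4 kN/bolt. φR_n = 0.75 × (2×196.56 + 4×302.4) = 1202.0 kN.
Block shear: shear path 2×[37+2×79] = 2×195 mm, A_gv = 5460, A_nv = 2×(195 − 2.5×24)×14 = 3780 mm²; tension across gage: (69 − 1×24)×14 = 630 mm². R_n = min(0.6×450×3780, 0.6×345×5460) + 1.0×450×630 = min(1020.6, 1130.2) + 283.5 = 1304.1 kN. φR_n = 0.75 × 1304.1 = 978.1 kN.
Governing: min(663.0, 1202.0, 978.1) = 663.0 kN → bolt shear.

663.0 kN (bolt shear governs)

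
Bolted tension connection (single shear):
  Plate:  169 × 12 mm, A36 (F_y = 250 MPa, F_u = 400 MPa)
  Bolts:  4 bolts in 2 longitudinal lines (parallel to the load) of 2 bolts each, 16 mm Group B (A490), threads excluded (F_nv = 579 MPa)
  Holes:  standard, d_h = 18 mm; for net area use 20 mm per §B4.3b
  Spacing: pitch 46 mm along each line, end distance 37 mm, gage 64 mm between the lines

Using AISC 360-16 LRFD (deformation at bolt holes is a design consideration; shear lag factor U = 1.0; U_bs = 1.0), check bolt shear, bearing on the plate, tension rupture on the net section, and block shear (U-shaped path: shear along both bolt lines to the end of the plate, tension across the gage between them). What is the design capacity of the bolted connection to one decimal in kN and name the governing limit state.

Bolt shear: A_b = π(16)²/4 = 201.06 mm². φR_n = 0.75 × 579 × 201.06 × 4 × 1 = 349.2 kN.
Bearing (12 mm plate, F_u = 400 MPa): end bolts L_c = 37 − 18/2 = 28, R_n = min(1.2×28×12×400, 2.4×16×12×400) = 161.28 kN/bolt; interior L_c = 46 − 18 = 28, R_n = 161.28 kN/bolt. φR_n = 0.75 × (2×161.28 + 2×161.28) = 483.8 kN.
Tension rupture (net): A_n = (169 − 2×20)×12 = 1548 mm² (U = 1.0, A_e = A_n). φR_n = 0.75 × 400 × 1548 = 464.4 kN.
Block shear: shear path 2×[37+1×46] = 2×83 mm, A_gv = 1992, A_nv = 2×(83 − 1.5×20)×12 = 1272 mm²; tension across gage: (64 − 1×20)×12 = 528 mm². R_n = min(0.6×400×1272, 0.6×250×1992) + 1.0×400×528 = min(305.28, 298.8) + 211.2 = 510 kN. φR_n = 0.75 × 510 = 382.5 kN.
Governing: min(349.2, 483.8, 464.4, 382.5) = 349.2 kN → bolt shear.

349.2 kN (bolt shear governs)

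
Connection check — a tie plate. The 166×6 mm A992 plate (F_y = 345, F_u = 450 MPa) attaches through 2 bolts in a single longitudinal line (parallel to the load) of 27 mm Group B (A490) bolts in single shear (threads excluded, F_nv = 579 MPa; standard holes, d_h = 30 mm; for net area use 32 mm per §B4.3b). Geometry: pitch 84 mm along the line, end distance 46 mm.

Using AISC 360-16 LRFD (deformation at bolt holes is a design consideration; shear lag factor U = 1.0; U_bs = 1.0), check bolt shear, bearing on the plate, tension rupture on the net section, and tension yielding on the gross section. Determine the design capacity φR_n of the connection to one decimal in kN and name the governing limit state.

Bolt shear: A_b = π(27)²/4 = 572.56 mm². φR_n = 0.75 × 579 × 572.56 × 2 × 1 = 497.3 kN.
Bearing (6 mm plate, F_u = 450 MPa): end bolts L_c = 46 − 30/2 = 31, R_n = min(1.2×31×6×450, 2.4×27×6×450) = 100.44 kN/bolt; interior L_c = 84 − 30 = 54, R_n = 174.96 kN/bolt. φR_n = 0.75 × (1×100.44 + 1×174.96) = 206.6 kN.
Tension rupture (net): A_n = (166 − 1×32)×6 = 804 mm² (U = 1.0, A_e = A_n). φR_n = 0.75 × 450 × 804 = 271.4 kN.
Tension yield (gross): A_g = 166×6 = 996 mm². φR_n = 0.90 × 345 × 996 = 309.3 kN.
Governing: min(497.3, 206.6, 271.4, 309.3) = 206.6 kN → bearing.

206.6 kN (bearing governs)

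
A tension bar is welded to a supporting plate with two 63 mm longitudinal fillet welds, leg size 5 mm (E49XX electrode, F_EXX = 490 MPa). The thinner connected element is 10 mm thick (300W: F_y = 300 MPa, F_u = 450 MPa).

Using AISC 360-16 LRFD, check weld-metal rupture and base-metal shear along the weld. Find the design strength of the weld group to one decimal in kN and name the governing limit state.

98.2 kN (weld metal governs)

Weld metal: throat = 0.707×5 = 3.535 mm, L = 2×63 = 126 mm. φR_n = 0.75 × 0.6 × 490 × 3.535 × 126 = 98.2 kN.
Base metal shear (10 mm plate): yield φR_n = 1.0×0.6×300×10×126 = 226.8 kN; rupture φR_n = 0.75×0.6×450×10×126 = 255.2 kN; take 226.8 kN (yield).
Governing: min(98.2, 226.8) = 98.2 kN → weld metal.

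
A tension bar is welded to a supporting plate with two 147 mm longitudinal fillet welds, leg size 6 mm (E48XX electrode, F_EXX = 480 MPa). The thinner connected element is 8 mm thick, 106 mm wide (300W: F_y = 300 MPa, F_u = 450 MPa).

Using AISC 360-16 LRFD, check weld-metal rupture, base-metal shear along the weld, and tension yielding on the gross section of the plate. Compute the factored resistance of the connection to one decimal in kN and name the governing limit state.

229.0 kN (gross-section yield governs)

Weld metal: throat = 0.707×6 = 4.242 mm, L = 2×147 = 294 mm. φR_n = 0.75 × 0.6 × 480 × 4.242 × 294 = 269.4 kN.
Base metal shear (8 mm plate): yield φR_n = 1.0×0.6×300×8×294 = 423.4 kN; rupture φR_n = 0.75×0.6×450×8×294 = 476.3 kN; take 423.4 kN (yield).
Tension yield (gross): A_g = 106×8 = 848 mm². φR_n = 0.90 × 300 × 848 = 229.0 kN.
Governing: min(269.4, 423.4, 229.0) = 229.0 kN → gross-section yield.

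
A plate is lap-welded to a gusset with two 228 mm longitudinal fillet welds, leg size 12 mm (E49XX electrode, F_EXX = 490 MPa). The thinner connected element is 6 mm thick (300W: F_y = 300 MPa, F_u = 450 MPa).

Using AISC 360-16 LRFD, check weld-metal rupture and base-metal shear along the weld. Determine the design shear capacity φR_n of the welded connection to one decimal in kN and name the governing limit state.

492.5 kN (base-metal shear governs)

Weld metal: throat = 0.707×12 = 8.484 mm, L = 2×228 = 456 mm. φR_n = 0.75 × 0.6 × 490 × 8.484 × 456 = 853.0 kN.
Base metal shear (6 mm plate): yield φR_n = 1.0×0.6×300×6×456 = 492.5 kN; rupture φR_n = 0.75×0.6×450×6×456 = 554.0 kN; take 492.5 kN (yield).
Governing: min(853.0, 492.5) = 492.5 kN → base-metal shear.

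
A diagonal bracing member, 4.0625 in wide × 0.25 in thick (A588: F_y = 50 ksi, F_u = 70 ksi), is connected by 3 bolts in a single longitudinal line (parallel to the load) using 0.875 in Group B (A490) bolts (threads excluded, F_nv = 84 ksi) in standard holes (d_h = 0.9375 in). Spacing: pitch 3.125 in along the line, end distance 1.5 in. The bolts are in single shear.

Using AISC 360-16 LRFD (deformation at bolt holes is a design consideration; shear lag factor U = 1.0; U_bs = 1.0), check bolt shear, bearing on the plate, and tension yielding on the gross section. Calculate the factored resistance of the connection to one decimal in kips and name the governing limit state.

45.7 kips (gross-section yield governs)

Bolt shear: A_b = π(0.875)²/4 = 0.60132 in². φR_n = 0.75 × 84 × 0.60132 × 3 × 1 = 113.6 kips.
Bearing (0.25 in plate, F_u = 70 ksi): end bolts L_c = 1.5 − 0.9375/2 = 1.03125, R_n = min(1.2×1.03125×0.25×70, 2.4×0.875×0.25×70) = 21.656 kips/bolt; interior L_c = 3.125 − 0.9375 = 2.1875, R_n = 36.75 kips/bolt. φR_n = 0.75 × (1×21.656 + 2×36.75) = 71.4 kips.
Tension yield (gross): A_g = 4.0625×0.25 = 1.0156 in². φR_n = 0.90 × 50 × 1.0156 = 45.7 kips.
Governing: min(113.6, 71.4, 45.7) = 45.7 kips → gross-section yield.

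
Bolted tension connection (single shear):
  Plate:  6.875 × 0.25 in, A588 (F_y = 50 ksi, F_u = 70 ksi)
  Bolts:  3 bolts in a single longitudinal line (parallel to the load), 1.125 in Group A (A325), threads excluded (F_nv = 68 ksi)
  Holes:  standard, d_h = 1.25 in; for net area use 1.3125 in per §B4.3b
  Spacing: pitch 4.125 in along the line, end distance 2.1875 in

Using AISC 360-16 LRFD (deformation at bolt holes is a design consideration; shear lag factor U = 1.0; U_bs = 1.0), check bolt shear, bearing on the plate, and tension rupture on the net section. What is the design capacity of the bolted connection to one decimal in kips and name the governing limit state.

Bolt shear: A_b = π(1.125)²/4 = 0.99402 in². φR_n = 0.75 × 68 × 0.99402 × 3 × 1 = 152.1 kips.
Bearing (0.25 in plate, F_u = 70 ksi): end bolts L_c = 2.1875 − 1.25/2 = 1.5625, R_n = min(1.2×1.5625×0.25×70, 2.4×1.125×0.25×70) = 32.813 kips/bolt; interior L_c = 4.125 − 1.25 = 2.875, R_n = 47.25 kips/bolt. φR_n = 0.75 × (1×32.813 + 2×47.25) = 95.5 kips.
Tension rupture (net): A_n = (6.875 − 1×1.3125)×0.25 = 1.3906 in² (U = 1.0, A_e = A_n). φR_n = 0.75 × 70 × 1.3906 = 73.0 kips.
Governing: min(152.1, 95.5, 73.0) = 73.0 kips → net-section rupture.

73.0 kips (net-section rupture governs)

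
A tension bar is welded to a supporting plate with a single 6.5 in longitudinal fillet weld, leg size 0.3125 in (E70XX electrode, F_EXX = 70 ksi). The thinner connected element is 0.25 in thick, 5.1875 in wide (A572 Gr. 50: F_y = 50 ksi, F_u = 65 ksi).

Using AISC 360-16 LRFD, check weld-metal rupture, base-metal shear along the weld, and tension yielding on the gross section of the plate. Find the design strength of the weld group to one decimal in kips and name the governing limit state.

45.2 kips (weld metal governs)

Weld metal: throat = 0.707×0.3125 = 0.22094 in, L = 6.5 in. φR_n = 0.75 × 0.6 × 70 × 0.22094 × 6.5 = 45.2 kips.
Base metal shear (0.25 in plate): yield φR_n = 1.0×0.6×50×0.25×6.5 = 48.8 kips; rupture φR_n = 0.75×0.6×65×0.25×6.5 = 47.5 kips; take 47.5 kips (rupture).
Tension yield (gross): A_g = 5.1875×0.25 = 1.2969 in². φR_n = 0.90 × 50 × 1.2969 = 58.4 kips.
Governing: min(45.2, 47.5, 58.4) = 45.2 kips → weld metal.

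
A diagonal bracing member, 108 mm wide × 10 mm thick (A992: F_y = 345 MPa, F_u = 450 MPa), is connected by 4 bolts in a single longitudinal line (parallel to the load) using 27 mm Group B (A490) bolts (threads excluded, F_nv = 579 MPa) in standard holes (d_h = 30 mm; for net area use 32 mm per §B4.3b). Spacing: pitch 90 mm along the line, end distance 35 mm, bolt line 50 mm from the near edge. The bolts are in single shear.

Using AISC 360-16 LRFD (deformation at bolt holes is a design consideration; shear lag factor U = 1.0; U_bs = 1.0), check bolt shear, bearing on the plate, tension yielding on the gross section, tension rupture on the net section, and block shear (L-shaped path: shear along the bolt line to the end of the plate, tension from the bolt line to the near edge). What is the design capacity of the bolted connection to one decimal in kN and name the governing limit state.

Bolt shear: A_b = π(27)²/4 = 572.56 mm². φR_n = 0.75 × 579 × 572.56 × 4 × 1 = 994.5 kN.
Bearing (10 mm plate, F_u = 450 MPa): end bolts L_c = 35 − 30/2 = 20, R_n = min(1.2×20×10×450, 2.4×27×10×450) = 108 kN/bolt; interior L_c = 90 − 30 = 60, R_n = 291.6 kN/bolt. φR_n = 0.75 × (1×108 + 3×291.6) = 737.1 kN.
Tension yield (gross): A_g = 108×10 = 1080 mm². φR_n = 0.90 × 345 × 1080 = 335.3 kN.
Tension rupture (net): A_n = (108 − 1×32)×10 = 760 mm² (U = 1.0, A_e = A_n). φR_n = 0.75 × 450 × 760 = 256.5 kN.
Block shear: shear path 1×[35+3×90] = 1×305 mm, A_gv = 3050, A_nv = 1×(305 − 3.5×32)×10 = 1930 mm²; tension to near edge: (50 − 0.5×32)×10 = 340 mm². R_n = min(0.6×450×1930, 0.6×345×3050) + 1.0×450×340 = min(521.1, 631.35) + 153 = 674.1 kN. φR_n = 0.75 × 674.1 = 505.6 kN.
Governing: min(994.5, 737.1, 335.3, 256.5, 505.6) = 256.5 kN → net-section rupture.

256.5 kN (net-section rupture governs)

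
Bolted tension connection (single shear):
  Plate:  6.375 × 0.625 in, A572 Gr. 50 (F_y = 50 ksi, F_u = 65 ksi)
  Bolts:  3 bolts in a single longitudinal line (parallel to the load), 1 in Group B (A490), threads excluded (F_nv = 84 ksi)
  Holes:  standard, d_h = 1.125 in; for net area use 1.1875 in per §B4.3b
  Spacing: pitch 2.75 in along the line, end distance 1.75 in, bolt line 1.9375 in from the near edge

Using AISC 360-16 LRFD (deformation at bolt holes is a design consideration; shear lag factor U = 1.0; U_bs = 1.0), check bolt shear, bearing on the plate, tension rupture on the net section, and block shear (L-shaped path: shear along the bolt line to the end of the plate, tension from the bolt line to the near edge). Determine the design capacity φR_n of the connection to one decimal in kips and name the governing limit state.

Bolt shear: A_b = π(1)²/4 = 0.7854 in². φR_n = 0.75 × 84 × 0.7854 × 3 × 1 = 148.4 kips.
Bearing (0.625 in plate, F_u = 65 ksi): end bolts L_c = 1.75 − 1.125/2 = 1.1875, R_n = min(1.2×1.1875×0.625×65, 2.4×1×0.625×65) = 57.891 kips/bolt; interior L_c = 2.75 − 1.125 = 1.625, R_n = 79.219 kips/bolt. φR_n = 0.75 × (1×57.891 + 2×79.219) = 162.2 kips.
Tension rupture (net): A_n = (6.375 − 1×1.1875)×0.625 = 3.2422 in² (U = 1.0, A_e = A_n). φR_n = 0.75 × 65 × 3.2422 = 158.1 kips.
Block shear: shear path 1×[1.75+2×2.75] = 1×7.25 in, A_gv = 4.5313, A_nv = 1×(7.25 − 2.5×1.1875)×0.625 = 2.6758 in²; tension to near edge: (1.9375 − 0.5×1.1875)×0.625 = 0.83984 in². R_n = min(0.6×65×2.6758, 0.6×50×4.5313) + 1.0×65×0.83984 = min(104.36, 135.94) + 54.59 = 158.95 kips. φR_n = 0.75 × 158.95 = 119.2 kips.
Governing: min(148.4, 162.2, 158.1, 119.2) = 119.2 kips → block shear.

119.2 kips (block shear governs)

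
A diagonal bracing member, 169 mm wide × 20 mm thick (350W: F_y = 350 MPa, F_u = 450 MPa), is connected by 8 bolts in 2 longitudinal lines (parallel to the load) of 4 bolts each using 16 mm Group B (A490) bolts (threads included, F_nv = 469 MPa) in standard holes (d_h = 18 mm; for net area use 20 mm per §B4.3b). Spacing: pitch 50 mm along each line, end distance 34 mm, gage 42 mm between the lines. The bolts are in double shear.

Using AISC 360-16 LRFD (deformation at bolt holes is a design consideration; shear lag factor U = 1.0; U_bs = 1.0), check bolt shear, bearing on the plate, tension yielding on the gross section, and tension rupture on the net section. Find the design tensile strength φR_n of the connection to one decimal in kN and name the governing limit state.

870.8 kN (net-section rupture governs)

Bolt shear: A_b = π(16)²/4 = 201.06 mm². φR_n = 0.75 × 469 × 201.06 × 8 × 2 = 1131.6 kN.
Bearing (20 mm plate, F_u = 450 MPa): end bolts L_c = 34 − 18/2 = 25, R_n = min(1.2×25×20×450, 2.4×16×20×450) = 270 kN/bolt; interior L_c = 50 − 18 = 32, R_n = 345.6 kN/bolt. φR_n = 0.75 × (2×270 + 6×345.6) = 1960.2 kN.
Tension yield (gross): A_g = 169×20 = 3380 mm². φR_n = 0.90 × 350 × 3380 = 1064.7 kN.
Tension rupture (net): A_n = (169 − 2×20)×20 = 2580 mm² (U = 1.0, A_e = A_n). φR_n = 0.75 × 450 × 2580 = 870.8 kN.
Governing: min(1131.6, 1960.2, 1064.7, 870.8) = 870.8 kN → net-section rupture.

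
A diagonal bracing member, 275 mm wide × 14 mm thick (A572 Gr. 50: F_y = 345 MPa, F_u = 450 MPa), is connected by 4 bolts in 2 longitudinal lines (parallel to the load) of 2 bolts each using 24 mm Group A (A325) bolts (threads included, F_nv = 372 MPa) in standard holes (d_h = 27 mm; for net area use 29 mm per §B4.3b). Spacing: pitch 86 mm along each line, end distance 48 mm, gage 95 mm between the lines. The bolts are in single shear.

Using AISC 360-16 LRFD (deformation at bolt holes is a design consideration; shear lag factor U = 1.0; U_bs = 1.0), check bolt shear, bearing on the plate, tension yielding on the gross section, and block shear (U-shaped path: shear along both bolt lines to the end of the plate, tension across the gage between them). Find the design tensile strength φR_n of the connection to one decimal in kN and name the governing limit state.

504.9 kN (bolt shear governs)

Bolt shear: A_b = π(24)²/4 = 452.39 mm². φR_n = 0.75 × 372 × 452.39 × 4 × 1 = 504.9 kN.
Bearing (14 mm plate, F_u = 450 MPa): end bolts L_c = 48 − 27/2 = 34.5, R_n = min(1.2×34.5×14×450, 2.4×24×14×450) = 260.82 kN/bolt; interior L_c = 86 − 27 = 59, R_n = 362.88 kN/bolt. φR_n = 0.75 × (2×260.82 + 2×362.88) = 935.6 kN.
Tension yield (gross): A_g = 275×14 = 3850 mm². φR_n = 0.90 × 345 × 3850 = 1195.4 kN.
Block shear: shear path 2×[48+1×86] = 2×134 mm, A_gv = 3752, A_nv = 2×(134 − 1.5×29)×14 = 2534 mm²; tension across gage: (95 − 1×29)×14 = 924 mm². R_n = min(0.6×450×2534, 0.6×345×3752) + 1.0×450×924 = min(684.18, 776.66) + 415.8 = 1100 kN. φR_n = 0.75 × 1100 = 825.0 kN.
Governing: min(504.9, 935.6, 1195.4, 825.0) = 504.9 kN → bolt shear.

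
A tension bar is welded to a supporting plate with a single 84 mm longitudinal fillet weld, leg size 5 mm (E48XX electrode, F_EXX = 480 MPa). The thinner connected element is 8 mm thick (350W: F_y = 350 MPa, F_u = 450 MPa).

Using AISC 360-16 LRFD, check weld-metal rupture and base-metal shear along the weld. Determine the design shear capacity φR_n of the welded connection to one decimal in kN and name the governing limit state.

Weld metal: throat = 0.707×5 = 3.535 mm, L = 84 mm. φR_n = 0.75 × 0.6 × 480 × 3.535 × 84 = 64.1 kN.
Base metal shear (8 mm plate): yield φR_n = 1.0×0.6×350×8×84 = 141.1 kN; rupture φR_n = 0.75×0.6×450×8×84 = 136.1 kN; take 136.1 kN (rupture).
Governing: min(64.1, 136.1) = 64.1 kN → weld metal.

64.1 kN (weld metal governs)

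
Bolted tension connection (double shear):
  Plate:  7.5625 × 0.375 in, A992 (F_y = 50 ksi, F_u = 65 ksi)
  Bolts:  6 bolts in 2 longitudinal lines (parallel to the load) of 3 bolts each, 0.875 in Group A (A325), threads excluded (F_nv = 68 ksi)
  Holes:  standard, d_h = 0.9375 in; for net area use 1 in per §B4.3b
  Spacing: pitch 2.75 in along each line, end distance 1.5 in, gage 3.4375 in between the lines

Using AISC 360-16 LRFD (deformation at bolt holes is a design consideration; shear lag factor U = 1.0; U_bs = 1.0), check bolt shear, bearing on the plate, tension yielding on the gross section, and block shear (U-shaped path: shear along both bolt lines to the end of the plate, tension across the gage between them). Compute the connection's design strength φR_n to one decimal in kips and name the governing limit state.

127.6 kips (gross-section yield governs)

Bolt shear: A_b = π(0.875)²/4 = 0.60132 in². φR_n = 0.75 × 68 × 0.60132 × 6 × 2 = 368.0 kips.
Bearing (0.375 in plate, F_u = 65 ksi): end bolts L_c = 1.5 − 0.9375/2 = 1.03125, R_n = min(1.2×1.03125×0.375×65, 2.4×0.875×0.375×65) = 30.164 kips/bolt; interior L_c = 2.75 − 0.9375 = 1.8125, R_n = 51.188 kips/bolt. φR_n = 0.75 × (2×30.164 + 4×51.188) = 198.8 kips.
Tension yield (gross): A_g = 7.5625×0.375 = 2.8359 in². φR_n = 0.90 × 50 × 2.8359 = 127.6 kips.
Block shear: shear path 2×[1.5+2×2.75] = 2×7 in, A_gv = 5.25, A_nv = 2×(7 − 2.5×1)×0.375 = 3.375 in²; tension across gage: (3.4375 − 1×1)×0.375 = 0.91406 in². R_n = min(0.6×65×3.375, 0.6×50×5.25) + 1.0×65×0.91406 = min(131.63, 157.5) + 59.414 = 191.04 kips. φR_n = 0.75 × 191.04 = 143.3 kips.
Governing: min(368.0, 198.8, 127.6, 143.3) = 127.6 kips → gross-section yield.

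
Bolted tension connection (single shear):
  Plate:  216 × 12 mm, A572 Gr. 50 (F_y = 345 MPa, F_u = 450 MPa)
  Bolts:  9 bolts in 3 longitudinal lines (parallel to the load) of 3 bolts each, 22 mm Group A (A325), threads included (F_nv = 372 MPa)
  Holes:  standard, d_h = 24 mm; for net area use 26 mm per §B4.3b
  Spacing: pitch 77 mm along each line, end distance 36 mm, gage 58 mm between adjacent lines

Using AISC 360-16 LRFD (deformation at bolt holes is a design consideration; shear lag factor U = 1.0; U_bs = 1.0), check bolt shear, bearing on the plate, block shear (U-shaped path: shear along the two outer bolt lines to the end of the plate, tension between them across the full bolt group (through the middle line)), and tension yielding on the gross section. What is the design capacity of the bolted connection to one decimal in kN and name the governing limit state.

Bolt shear: A_b = π(22)²/4 = 380.13 mm². φR_n = 0.75 × 372 × 380.13 × 9 × 1 = 954.5 kN.
Bearing (12 mm plate, F_u = 450 MPa): end bolts L_c = 36 − 24/2 = 24, R_n = min(1.2×24×12×450, 2.4×22×12×450) = 155.52 kN/bolt; interior L_c = 77 − 24 = 53, R_n = 285.12 kN/bolt. φR_n = 0.75 × (3×155.52 + 6×285.12) = 1633.0 kN.
Block shear: shear path 2×[36+2×77] = 2×190 mm, A_gv = 4560, A_nv = 2×(190 − 2.5×26)×12 = 3000 mm²; tension across gage: (116 − 2×26)×12 = 768 mm². R_n = min(0.6×450×3000, 0.6×345×4560) + 1.0×450×768 = min(810, 943.92) + 345.6 = 1155.6 kN. φR_n = 0.75 × 1155.6 = 866.7 kN.
Tension yield (gross): A_g = 216×12 = 2592 mm². φR_n = 0.90 × 345 × 2592 = 804.8 kN.
Governing: min(954.5, 1633.0, 866.7, 804.8) = 804.8 kN → gross-section yield.

804.8 kN (gross-section yield governs)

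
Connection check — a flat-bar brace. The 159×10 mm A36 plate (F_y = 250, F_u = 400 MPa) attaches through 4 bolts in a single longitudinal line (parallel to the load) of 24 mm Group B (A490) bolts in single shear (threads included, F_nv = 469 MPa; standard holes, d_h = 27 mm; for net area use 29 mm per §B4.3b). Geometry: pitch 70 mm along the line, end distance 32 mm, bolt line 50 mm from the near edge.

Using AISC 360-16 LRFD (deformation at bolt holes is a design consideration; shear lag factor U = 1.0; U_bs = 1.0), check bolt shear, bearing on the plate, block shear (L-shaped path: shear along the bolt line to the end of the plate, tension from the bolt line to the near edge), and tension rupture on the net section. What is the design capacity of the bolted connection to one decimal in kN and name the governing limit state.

Bolt shear: A_b = π(24)²/4 = 452.39 mm². φR_n = 0.75 × 469 × 452.39 × 4 × 1 = 636.5 kN.
Bearing (10 mm plate, F_u = 400 MPa): end bolts L_c = 32 − 27/2 = 18.5, R_n = min(1.2×18.5×10×400, 2.4×24×10×400) = 88.8 kN/bolt; interior L_c = 70 − 27 = 43, R_n = 206.4 kN/bolt. φR_n = 0.75 × (1×88.8 + 3×206.4) = 531.0 kN.
Block shear: shear path 1×[32+3×70] = 1×242 mm, A_gv = 2420, A_nv = 1×(242 − 3.5×29)×10 = 1405 mm²; tension to near edge: (50 − 0.5×29)×10 = 355 mm². R_n = min(0.6×400×1405, 0.6×250×2420) + 1.0×400×355 = min(337.2, 363) + 142 = 479.2 kN. φR_n = 0.75 × 479.2 = 359.4 kN.
Tension rupture (net): A_n = (159 − 1×29)×10 = 1300 mm² (U = 1.0, A_e = A_n). φR_n = 0.75 × 400 × 1300 = 390.0 kN.
Governing: min(636.5, 531.0, 359.4, 390.0) = 359.4 kN → block shear.

359.4 kN (block shear governs)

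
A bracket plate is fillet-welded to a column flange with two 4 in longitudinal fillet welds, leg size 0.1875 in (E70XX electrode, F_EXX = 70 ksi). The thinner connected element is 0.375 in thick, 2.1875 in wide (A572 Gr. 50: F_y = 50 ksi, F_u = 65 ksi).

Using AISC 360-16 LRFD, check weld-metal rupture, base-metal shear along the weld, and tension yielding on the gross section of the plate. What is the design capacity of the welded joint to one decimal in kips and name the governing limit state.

33.4 kips (weld metal governs)

Weld metal: throat = 0.707×0.1875 = 0.13256 in, L = 2×4 = 8 in. φR_n = 0.75 × 0.6 × 70 × 0.13256 × 8 = 33.4 kips.
Base metal shear (0.375 in plate): yield φR_n = 1.0×0.6×50×0.375×8 = 90.0 kips; rupture φR_n = 0.75×0.6×65×0.375×8 = 87.8 kips; take 87.8 kips (rupture).
Tension yield (gross): A_g = 2.1875×0.375 = 0.82031 in². φR_n = 0.90 × 50 × 0.82031 = 36.9 kips.
Governing: min(33.4, 87.8, 36.9) = 33.4 kips → weld metal.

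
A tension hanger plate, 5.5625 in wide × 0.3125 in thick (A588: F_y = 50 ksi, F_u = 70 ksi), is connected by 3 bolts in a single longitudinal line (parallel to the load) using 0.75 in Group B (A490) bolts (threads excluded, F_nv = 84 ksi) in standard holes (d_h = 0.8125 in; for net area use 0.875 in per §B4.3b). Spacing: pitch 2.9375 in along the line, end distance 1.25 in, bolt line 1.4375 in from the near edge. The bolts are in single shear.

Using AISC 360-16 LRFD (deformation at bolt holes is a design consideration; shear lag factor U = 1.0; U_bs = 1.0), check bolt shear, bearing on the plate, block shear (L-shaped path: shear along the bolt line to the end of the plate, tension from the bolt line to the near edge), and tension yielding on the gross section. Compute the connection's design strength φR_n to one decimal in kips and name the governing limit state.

65.0 kips (block shear governs)

Bolt shear: A_b = π(0.75)²/4 = 0.44179 in². φR_n = 0.75 × 84 × 0.44179 × 3 × 1 = 83.5 kips.
Bearing (0.3125 in plate, F_u = 70 ksi): end bolts L_c = 1.25 − 0.8125/2 = 0.84375, R_n = min(1.2×0.84375×0.3125×70, 2.4×0.75×0.3125×70) = 22.148 kips/bolt; interior L_c = 2.9375 − 0.8125 = 2.125, R_n = 39.375 kips/bolt. φR_n = 0.75 × (1×22.148 + 2×39.375) = 75.7 kips.
Block shear: shear path 1×[1.25+2×2.9375] = 1×7.125 in, A_gv = 2.2266, A_nv = 1×(7.125 − 2.5×0.875)×0.3125 = 1.543 in²; tension to near edge: (1.4375 − 0.5×0.875)×0.3125 = 0.3125 in². R_n = min(0.6×70×1.543, 0.6×50×2.2266) + 1.0×70×0.3125 = min(64.806, 66.798) + 21.875 = 86.681 kips. φR_n = 0.75 × 86.681 = 65.0 kips.
Tension yield (gross): A_g = 5.5625×0.3125 = 1.7383 in². φR_n = 0.90 × 50 × 1.7383 = 78.2 kips.
Governing: min(83.5, 75.7, 65.0, 78.2) = 65.0 kips → block shear.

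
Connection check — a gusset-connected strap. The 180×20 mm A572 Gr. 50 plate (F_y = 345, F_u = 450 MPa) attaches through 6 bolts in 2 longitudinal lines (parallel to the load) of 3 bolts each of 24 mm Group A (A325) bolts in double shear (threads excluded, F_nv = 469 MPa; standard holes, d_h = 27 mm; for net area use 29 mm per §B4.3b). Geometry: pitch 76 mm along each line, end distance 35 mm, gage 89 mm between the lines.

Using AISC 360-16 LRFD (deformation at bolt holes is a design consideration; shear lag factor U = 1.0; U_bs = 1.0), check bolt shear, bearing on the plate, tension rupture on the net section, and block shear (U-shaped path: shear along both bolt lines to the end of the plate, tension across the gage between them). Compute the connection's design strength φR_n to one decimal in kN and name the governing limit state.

Bolt shear: A_b = π(24)²/4 = 452.39 mm². φR_n = 0.75 × 469 × 452.39 × 6 × 2 = 1909.5 kN.
Bearing (20 mm plate, F_u = 450 MPa): end bolts L_c = 35 − 27/2 = 21.5, R_n = min(1.2×21.5×20×450, 2.4×24×20×450) = 232.2 kN/bolt; interior L_c = 76 − 27 = 49, R_n = 518.4 kN/bolt. φR_n = 0.75 × (2×232.2 + 4×518.4) = 1903.5 kN.
Tension rupture (net): A_n = (180 − 2×29)×20 = 2440 mm² (U = 1.0, A_e = A_n). φR_n = 0.75 × 450 × 2440 = 823.5 kN.
Block shear: shear path 2×[35+2×76] = 2×187 mm, A_gv = 7480, A_nv = 2×(187 − 2.5×29)×20 = 4580 mm²; tension across gage: (89 − 1×29)×20 = 1200 mm². R_n = min(0.6×450×4580, 0.6×345×7480) + 1.0×450×1200 = min(1236.6, 1548.4) + 540 = 1776.6 kN. φR_n = 0.75 × 1776.6 = 1332.5 kN.
Governing: min(1909.5, 1903.5, 823.5, 1332.5) = 823.5 kN → net-section rupture.

823.5 kN (net-section rupture governs)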